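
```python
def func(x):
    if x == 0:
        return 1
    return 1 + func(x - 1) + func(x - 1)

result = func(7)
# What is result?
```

func(x) = 1 + 2·func(x-1), func(0)=1. Closed form: (1+1)·2^7 - 1 = 255.

Answer: 255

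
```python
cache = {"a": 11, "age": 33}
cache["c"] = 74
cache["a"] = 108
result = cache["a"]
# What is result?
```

Trace:
`cache = {"a": 11, "age": 33}` → cache = {'a': 11, 'age': 33}
`cache["c"] = 74` → cache = {'a': 11, 'age': 33, 'c': 74}
`cache["a"] = 108` → cache = {'a': 108, 'age': 33, 'c': 74}
`result = cache["a"]` → result = 108
So result = 108

Answer: 108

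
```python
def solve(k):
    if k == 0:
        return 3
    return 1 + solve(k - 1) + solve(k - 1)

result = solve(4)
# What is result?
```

solve(k) = 1 + 2·solve(k-1), solve(0)=3. Closed form: (3+1)·2^4 - 1 = 63.

Answer: 63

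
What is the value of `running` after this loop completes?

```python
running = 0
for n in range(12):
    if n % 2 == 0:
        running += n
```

Sum of even numbers 0 to 11
`running` takes the values: 0 → 2 → 6 → 12 → 20 → 30

Answer: 30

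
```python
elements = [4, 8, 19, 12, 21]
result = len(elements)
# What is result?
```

Trace:
`elements = [4, 8, 19, 12, 21]` → elements = [4, 8, 19, 12, 21]
`result = len(elements)` → result = 5
So result = 5

Answer: 5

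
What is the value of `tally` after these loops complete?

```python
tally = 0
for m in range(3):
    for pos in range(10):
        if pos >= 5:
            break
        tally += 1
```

Inner breaks at 5, outer runs 3 times
`tally` takes the values: 0 → 1 → 2 → 3 → 4 → 5 → 6 → 7 → 8 → 9 → 10 → 11 → 12 → 13 → 14 → 15

Answer: 15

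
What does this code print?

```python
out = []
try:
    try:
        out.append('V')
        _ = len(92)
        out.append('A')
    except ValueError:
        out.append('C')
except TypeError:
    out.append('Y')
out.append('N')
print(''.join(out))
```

Execution trace: 'V' (inner try body) → 'Y' (outer except TypeError) → 'N' (after the try/except). Output: VYN

Answer: VYN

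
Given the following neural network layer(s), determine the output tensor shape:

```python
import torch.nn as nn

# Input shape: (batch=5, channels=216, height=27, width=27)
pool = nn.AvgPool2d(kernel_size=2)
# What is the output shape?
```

Input: (5, 216, 27, 27) -> Output: (5, 216, 13, 13)

Answer: (5, 216, 13, 13)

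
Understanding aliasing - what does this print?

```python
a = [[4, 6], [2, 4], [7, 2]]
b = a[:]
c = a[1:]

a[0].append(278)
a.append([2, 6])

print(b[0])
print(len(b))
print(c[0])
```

Key concept: slice with nested mutation.
Step by step:
`a = [[4, 6], [2, 4], [7, 2]]` → a = [[4, 6], [2, 4], [7, 2]]
`b = a[:]` → b = [[4, 6], [2, 4], [7, 2]]
`c = a[1:]` → c = [[2, 4], [7, 2]]
`a[0].append(278)` → a = [[4, 6, 278], [2, 4], [7, 2]]; b = [[4, 6, 278], [2, 4], [7, 2]]
`a.append([2, 6])` → a = [[4, 6, 278], [2, 4], [7, 2], [2, 6]]
`print(b[0])` → prints [4, 6, 278]
`print(len(b))` → prints 3
`print(c[0])` → prints [2, 4]

Answer:
[4, 6, 278]
3
[2, 4]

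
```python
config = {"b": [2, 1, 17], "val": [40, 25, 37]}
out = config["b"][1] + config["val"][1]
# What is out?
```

Trace:
`config = {"b": [2, 1, 17], "val": [40, 25, 37]}` → config = {'b': [2, 1, 17], 'val': [40, 25, 37]}
`out = config["b"][1] + config["val"][1]` → out = 26
So out = 26

Answer: 26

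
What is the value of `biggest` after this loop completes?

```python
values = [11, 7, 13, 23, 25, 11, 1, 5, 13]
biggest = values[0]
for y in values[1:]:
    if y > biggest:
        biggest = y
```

Maximum of [11, 7, 13, 23, 25, 11, 1, 5, 13]
`biggest` takes the values: 11 → 13 → 23 → 25

Answer: 25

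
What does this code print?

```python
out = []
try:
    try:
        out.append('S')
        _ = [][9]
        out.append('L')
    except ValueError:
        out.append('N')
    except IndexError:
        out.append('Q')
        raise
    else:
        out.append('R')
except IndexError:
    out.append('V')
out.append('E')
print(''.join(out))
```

Execution trace: 'S' (inner try body) → 'Q' (inner except IndexError) → 'V' (outer except IndexError) → 'E' (after the try/except). Output: SQVE

Answer: SQVE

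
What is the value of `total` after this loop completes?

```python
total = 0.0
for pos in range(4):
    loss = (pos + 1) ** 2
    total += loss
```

Sum of squared losses 1² + 2² + ... + 4²
`total` takes the values: 0.0 → 1.0 → 5.0 → 14.0 → 30.0

Answer: 30.0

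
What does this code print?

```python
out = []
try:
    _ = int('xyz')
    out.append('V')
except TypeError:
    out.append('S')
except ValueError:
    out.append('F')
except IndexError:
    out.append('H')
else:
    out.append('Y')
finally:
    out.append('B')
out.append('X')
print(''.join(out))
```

Execution trace: 'F' (except ValueError) → 'B' (finally) → 'X' (after the try/except). Output: FBX

Answer: FBX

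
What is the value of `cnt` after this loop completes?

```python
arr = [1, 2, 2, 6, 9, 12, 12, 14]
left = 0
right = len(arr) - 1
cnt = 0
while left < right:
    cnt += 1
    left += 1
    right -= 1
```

Iterations until pointers meet (list length 8)
`cnt` takes the values: 0 → 1 → 2 → 3 → 4

Answer: 4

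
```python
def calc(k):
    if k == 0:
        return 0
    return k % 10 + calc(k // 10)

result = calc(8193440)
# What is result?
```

Sum of digits of 8193440: 0 + 4 + 4 + 3 + 9 + 1 + 8 = 29

Answer: 29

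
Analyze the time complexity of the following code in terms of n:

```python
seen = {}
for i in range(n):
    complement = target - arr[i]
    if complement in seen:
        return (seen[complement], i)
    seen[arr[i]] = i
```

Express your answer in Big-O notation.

This is Two sum with hash map. Time complexity: O(n).

Answer: O(n)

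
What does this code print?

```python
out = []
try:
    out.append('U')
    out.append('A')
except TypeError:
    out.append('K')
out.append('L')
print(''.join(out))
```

Execution trace: 'U' (try body) → 'A' (try body, no exception) → 'L' (after the try/except). Output: UAL

Answer: UAL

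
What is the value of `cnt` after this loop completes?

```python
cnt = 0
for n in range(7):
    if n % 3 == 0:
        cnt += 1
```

Count numbers divisible by 3 in range(7)
`cnt` takes the values: 0 → 1 → 2 → 3

Answer: 3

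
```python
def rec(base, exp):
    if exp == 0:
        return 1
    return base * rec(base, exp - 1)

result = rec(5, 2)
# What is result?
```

rec(5, 2) = 5 * 5 = 25

Answer: 25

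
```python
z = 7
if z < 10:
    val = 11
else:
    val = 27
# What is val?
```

Trace:
`z = 7` → z = 7
`if z < 10: ...` → z < 10 is True → val = 11
So val = 11

Answer: 11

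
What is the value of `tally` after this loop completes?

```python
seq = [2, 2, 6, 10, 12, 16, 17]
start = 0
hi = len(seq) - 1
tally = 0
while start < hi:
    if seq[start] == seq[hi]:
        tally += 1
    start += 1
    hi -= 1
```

Count matching pairs from ends
`tally` takes the values: 0

Answer: 0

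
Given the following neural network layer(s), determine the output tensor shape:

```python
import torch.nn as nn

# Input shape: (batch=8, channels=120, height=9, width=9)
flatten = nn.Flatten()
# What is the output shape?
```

Input: (8, 120, 9, 9) -> Output: (8, 9720)

Answer: (8, 9720)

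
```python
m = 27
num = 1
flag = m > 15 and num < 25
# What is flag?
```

Trace:
`m = 27` → m = 27
`num = 1` → num = 1
`flag = m > 15 and num < 25` → flag = True
So flag = True

Answer: True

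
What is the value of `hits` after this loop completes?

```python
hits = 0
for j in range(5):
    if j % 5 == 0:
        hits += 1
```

Count numbers divisible by 5 in range(5)
`hits` takes the values: 0 → 1

Answer: 1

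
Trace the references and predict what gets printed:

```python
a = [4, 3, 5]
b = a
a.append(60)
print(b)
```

Key concept: basic list aliasing.
Step by step:
`a = [4, 3, 5]` → a = [4, 3, 5]
`b = a` → b = [4, 3, 5] (same object as a)
`a.append(60)` → a = [4, 3, 5, 60] (same object as b); b = [4, 3, 5, 60] (same object as a)
`print(b)` → prints [4, 3, 5, 60]

Answer: [4, 3, 5, 60]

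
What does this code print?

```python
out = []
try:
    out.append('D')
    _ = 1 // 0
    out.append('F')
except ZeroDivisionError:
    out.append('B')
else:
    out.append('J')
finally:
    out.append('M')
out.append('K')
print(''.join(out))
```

Execution trace: 'D' (try body) → 'B' (except ZeroDivisionError) → 'M' (finally) → 'K' (after the try/except). Output: DBMK

Answer: DBMK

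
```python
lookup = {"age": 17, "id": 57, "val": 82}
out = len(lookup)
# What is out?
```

Trace:
`lookup = {"age": 17, "id": 57, "val": 82}` → lookup = {'age': 17, 'id': 57, 'val': 82}
`out = len(lookup)` → out = 3
So out = 3

Answer: 3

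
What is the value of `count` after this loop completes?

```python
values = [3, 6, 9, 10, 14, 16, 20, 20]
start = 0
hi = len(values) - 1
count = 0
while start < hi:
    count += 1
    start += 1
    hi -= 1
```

Iterations until pointers meet (list length 8)
`count` takes the values: 0 → 1 → 2 → 3 → 4

Answer: 4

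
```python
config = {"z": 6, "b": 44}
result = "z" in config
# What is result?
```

Trace:
`config = {"z": 6, "b": 44}` → config = {'z': 6, 'b': 44}
`result = "z" in config` → result = True
So result = True

Answer: True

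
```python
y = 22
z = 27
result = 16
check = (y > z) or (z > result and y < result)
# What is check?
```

Trace:
`y = 22` → y = 22
`z = 27` → z = 27
`result = 16` → result = 16
`check = (y > z) or (z > result and y < result)` → check = False
So check = False

Answer: False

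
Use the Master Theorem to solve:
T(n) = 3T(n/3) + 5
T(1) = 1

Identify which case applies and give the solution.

a=3, b=3, f(n)=5. log_3(3) = 1. Since c=0 < 1, Case 1 applies: T(n) = Θ(n^log_b(a)) = O(n).

Answer: O(n) - Case 1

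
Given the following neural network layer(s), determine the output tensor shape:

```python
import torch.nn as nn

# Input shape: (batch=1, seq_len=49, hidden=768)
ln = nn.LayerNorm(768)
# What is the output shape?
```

Input: (1, 49, 768) -> Output: (1, 49, 768)

Answer: (1, 49, 768)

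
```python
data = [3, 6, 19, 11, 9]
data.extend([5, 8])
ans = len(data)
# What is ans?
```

Trace:
`data = [3, 6, 19, 11, 9]` → data = [3, 6, 19, 11, 9]
`data.extend([5, 8])` → data = [3, 6, 19, 11, 9, 5, 8]
`ans = len(data)` → ans = 7
So ans = 7

Answer: 7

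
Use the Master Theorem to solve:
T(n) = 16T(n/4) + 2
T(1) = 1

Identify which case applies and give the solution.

a=16, b=4, f(n)=2. log_4(16) = 2. Since c=0 < 2, Case 1 applies: T(n) = Θ(n^log_b(a)) = O(n^2).

Answer: O(n^2) - Case 1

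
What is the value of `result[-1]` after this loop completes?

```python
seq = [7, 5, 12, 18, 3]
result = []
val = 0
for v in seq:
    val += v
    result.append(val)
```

Cumulative sum ends at 45
`result` takes the values: [] → [7] → [7, 12] → [7, 12, 24] → [7, 12, 24, 42] → [7, 12, 24, 42, 45]
So `result[-1]` = 45

Answer: 45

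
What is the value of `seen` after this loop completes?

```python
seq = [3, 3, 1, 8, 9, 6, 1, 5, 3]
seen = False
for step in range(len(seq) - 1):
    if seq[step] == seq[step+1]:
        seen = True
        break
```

Check consecutive duplicates in [3, 3, 1, 8, 9, 6, 1, 5, 3]
`seen` takes the values: False → True

Answer: True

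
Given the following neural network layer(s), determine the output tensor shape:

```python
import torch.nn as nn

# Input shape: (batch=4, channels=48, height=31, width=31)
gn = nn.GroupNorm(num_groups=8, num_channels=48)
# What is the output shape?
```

Input: (4, 48, 31, 31) -> Output: (4, 48, 31, 31)

Answer: (4, 48, 31, 31)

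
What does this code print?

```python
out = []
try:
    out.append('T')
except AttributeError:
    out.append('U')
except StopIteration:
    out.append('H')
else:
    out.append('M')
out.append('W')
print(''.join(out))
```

Execution trace: 'T' (try body, no exception) → 'M' (else) → 'W' (after the try/except). Output: TMW

Answer: TMW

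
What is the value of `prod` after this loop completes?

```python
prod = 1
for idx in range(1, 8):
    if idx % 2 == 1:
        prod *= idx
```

Product of odd numbers 1 to 7
`prod` takes the values: 1 → 3 → 15 → 105

Answer: 105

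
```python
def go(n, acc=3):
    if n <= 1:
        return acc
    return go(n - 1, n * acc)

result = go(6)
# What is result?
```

Accumulator trace (n, acc): (6, 3) -> (5, 18) -> (4, 90) -> (3, 360) -> (2, 1080) -> (1, 2160) -> return 2160

Answer: 2160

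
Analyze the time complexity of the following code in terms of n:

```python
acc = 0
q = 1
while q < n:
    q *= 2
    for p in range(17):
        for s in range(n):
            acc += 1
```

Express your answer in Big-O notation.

Each loop level contributes: log n × 1 × n. Multiplying the contributions gives O(n log n).

Answer: O(n log n)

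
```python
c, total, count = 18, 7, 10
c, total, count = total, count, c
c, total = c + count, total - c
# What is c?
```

Trace:
`c, total, count = 18, 7, 10` → c = 18; total = 7; count = 10
`c, total, count = total, count, c` → c = 7; total = 10; count = 18
`c, total = c + count, total - c` → c = 25; total = 3
So c = 25

Answer: 25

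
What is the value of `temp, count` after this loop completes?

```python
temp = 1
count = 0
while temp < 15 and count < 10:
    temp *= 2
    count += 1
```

Double until >= 15 or 10 iterations
`temp, count` takes the values: (1, 0) → (2, 0) → (2, 1) → (4, 1) → (4, 2) → (8, 2) → (8, 3) → (16, 3) → (16, 4)

Answer: 16, 4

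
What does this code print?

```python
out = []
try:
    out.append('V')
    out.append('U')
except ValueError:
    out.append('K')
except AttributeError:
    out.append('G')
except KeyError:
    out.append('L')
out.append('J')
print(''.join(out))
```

Execution trace: 'V' (try body) → 'U' (try body, no exception) → 'J' (after the try/except). Output: VUJ

Answer: VUJ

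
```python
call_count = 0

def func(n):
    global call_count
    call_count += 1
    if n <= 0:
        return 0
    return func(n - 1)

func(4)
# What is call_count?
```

Linear recursion stepping by 1: 5 calls from n=4 down to ≤0.

Answer: 5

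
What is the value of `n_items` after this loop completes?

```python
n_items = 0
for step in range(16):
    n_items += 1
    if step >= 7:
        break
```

Loop breaks when step reaches 7, n_items is 8
`n_items` takes the values: 0 → 1 → 2 → 3 → 4 → 5 → 6 → 7 → 8

Answer: 8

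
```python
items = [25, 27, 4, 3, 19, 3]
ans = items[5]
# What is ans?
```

Trace:
`items = [25, 27, 4, 3, 19, 3]` → items = [25, 27, 4, 3, 19, 3]
`ans = items[5]` → ans = 3
So ans = 3

Answer: 3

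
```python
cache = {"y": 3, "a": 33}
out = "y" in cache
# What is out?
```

Trace:
`cache = {"y": 3, "a": 33}` → cache = {'y': 3, 'a': 33}
`out = "y" in cache` → out = True
So out = True

Answer: True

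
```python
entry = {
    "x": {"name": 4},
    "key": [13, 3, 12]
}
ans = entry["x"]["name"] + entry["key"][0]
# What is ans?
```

Trace:
`entry = { ...` → entry = {'x': {'name': 4}, 'key': [13, 3, 12]}
`ans = entry["x"]["name"] + entry["key"][0]` → ans = 17
So ans = 17

Answer: 17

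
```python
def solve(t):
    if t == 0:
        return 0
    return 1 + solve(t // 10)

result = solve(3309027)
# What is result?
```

Count of digits of 3309027: 7

Answer: 7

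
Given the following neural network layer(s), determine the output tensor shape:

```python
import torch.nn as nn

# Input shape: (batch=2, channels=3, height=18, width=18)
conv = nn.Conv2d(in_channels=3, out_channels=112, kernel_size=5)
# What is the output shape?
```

Input: (2, 3, 18, 18) -> Output: (2, 112, 14, 14)

Answer: (2, 112, 14, 14)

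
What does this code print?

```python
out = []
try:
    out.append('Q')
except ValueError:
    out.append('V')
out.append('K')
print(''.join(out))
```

Execution trace: 'Q' (try body, no exception) → 'K' (after the try/except). Output: QK

Answer: QK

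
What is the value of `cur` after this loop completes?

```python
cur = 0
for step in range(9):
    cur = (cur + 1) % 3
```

Increment mod 3, 9 times = 0
`cur` takes the values: 0 → 1 → 2 → 0 → 1 → 2 → 0 → 1 → 2 → 0

Answer: 0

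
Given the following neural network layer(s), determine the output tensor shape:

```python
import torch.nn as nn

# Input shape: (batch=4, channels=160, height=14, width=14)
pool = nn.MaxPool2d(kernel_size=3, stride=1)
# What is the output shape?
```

Input: (4, 160, 14, 14) -> Output: (4, 160, 12, 12)

Answer: (4, 160, 12, 12)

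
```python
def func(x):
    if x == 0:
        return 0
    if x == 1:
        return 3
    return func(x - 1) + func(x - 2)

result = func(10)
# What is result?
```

Build up from base cases: func(0)=0, func(1)=3, func(2)=3, func(3)=6, func(4)=9, func(5)=15, func(6)=24, ..., func(10)=165

Answer: 165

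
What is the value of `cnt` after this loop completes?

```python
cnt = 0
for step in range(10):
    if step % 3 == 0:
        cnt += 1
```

Count numbers divisible by 3 in range(10)
`cnt` takes the values: 0 → 1 → 2 → 3 → 4

Answer: 4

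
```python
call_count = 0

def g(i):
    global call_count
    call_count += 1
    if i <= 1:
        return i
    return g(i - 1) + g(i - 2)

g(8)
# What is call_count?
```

Calls(i) = 1 + Calls(i-1) + Calls(i-2); Calls(0)=Calls(1)=1. For i=8 this gives 67.

Answer: 67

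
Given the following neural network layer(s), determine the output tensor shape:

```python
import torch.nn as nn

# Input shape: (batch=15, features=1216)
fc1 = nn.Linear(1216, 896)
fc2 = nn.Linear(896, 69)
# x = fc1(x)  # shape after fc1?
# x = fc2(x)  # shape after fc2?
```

Input: (15, 1216) -> after fc1: (15, 896) -> Output: (15, 69)

Answer: (15, 69)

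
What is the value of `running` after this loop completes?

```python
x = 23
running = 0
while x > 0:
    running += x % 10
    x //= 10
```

Sum digits of 23
`running` takes the values: 0 → 3 → 5

Answer: 5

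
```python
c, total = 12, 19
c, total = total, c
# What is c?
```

Trace:
`c, total = 12, 19` → c = 12; total = 19
`c, total = total, c` → c = 19; total = 12
So c = 19

Answer: 19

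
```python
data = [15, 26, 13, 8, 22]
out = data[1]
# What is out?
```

Trace:
`data = [15, 26, 13, 8, 22]` → data = [15, 26, 13, 8, 22]
`out = data[1]` → out = 26
So out = 26

Answer: 26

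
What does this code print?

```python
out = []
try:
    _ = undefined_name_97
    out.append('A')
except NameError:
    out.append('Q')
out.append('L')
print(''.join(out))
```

Execution trace: 'Q' (except NameError) → 'L' (after the try/except). Output: QL

Answer: QL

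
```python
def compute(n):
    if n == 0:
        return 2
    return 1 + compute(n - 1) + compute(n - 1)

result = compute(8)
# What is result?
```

compute(n) = 1 + 2·compute(n-1), compute(0)=2. Closed form: (2+1)·2^8 - 1 = 767.

Answer: 767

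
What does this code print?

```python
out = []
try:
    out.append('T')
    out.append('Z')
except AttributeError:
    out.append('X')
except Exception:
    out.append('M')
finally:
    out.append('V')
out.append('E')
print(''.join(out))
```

Execution trace: 'T' (try body) → 'Z' (try body, no exception) → 'V' (finally) → 'E' (after the try/except). Output: TZVE

Answer: TZVE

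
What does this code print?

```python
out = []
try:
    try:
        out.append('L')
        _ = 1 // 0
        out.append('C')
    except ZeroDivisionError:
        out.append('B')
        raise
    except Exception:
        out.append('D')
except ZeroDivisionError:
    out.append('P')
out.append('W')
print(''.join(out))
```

Execution trace: 'L' (inner try body) → 'B' (inner except ZeroDivisionError) → 'P' (outer except ZeroDivisionError) → 'W' (after the try/except). Output: LBPW

Answer: LBPW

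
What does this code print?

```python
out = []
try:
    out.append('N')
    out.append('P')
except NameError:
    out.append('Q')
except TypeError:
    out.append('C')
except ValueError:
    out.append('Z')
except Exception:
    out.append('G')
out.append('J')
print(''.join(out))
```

Execution trace: 'N' (try body) → 'P' (try body, no exception) → 'J' (after the try/except). Output: NPJ

Answer: NPJ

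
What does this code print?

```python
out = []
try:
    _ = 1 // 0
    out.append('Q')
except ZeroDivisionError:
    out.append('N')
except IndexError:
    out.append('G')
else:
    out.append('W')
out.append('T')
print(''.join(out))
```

Execution trace: 'N' (except ZeroDivisionError) → 'T' (after the try/except). Output: NT

Answer: NT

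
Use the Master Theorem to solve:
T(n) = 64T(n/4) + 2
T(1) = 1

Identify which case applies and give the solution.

a=64, b=4, f(n)=2. log_4(64) = 3. Since c=0 < 3, Case 1 applies: T(n) = Θ(n^log_b(a)) = O(n^3).

Answer: O(n^3) - Case 1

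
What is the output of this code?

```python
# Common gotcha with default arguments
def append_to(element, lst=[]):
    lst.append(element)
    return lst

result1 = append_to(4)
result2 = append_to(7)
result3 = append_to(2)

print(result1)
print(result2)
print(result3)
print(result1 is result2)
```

Key concept: mutable default argument gotcha.
Step by step:
`result1 = append_to(4)` → result1 = [4]
`result2 = append_to(7)` → result1 = [4, 7] (same object as result2); result2 = [4, 7] (same object as result1)
`result3 = append_to(2)` → result1 = [4, 7, 2] (same object as result2, result3); result2 = [4, 7, 2] (same object as result1, result3); result3 = [4, 7, 2] (same object as result1, result2)
`print(result1)` → prints [4, 7, 2]
`print(result2)` → prints [4, 7, 2]
`print(result3)` → prints [4, 7, 2]
`print(result1 is result2)` → prints True

Answer:
[4, 7, 2]
[4, 7, 2]
[4, 7, 2]
True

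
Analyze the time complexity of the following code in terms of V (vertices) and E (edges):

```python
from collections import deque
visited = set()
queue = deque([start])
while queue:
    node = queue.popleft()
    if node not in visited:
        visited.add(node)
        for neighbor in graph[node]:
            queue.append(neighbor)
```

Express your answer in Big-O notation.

This is Breadth-first search on a graph. Time complexity: O(V + E).

Answer: O(V + E)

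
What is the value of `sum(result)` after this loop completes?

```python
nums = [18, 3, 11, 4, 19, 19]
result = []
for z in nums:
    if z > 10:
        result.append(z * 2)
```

Sum of doubled values > 10
`result` takes the values: [] → [36] → [36, 22] → [36, 22, 38] → [36, 22, 38, 38]
So `sum(result)` = 134

Answer: 134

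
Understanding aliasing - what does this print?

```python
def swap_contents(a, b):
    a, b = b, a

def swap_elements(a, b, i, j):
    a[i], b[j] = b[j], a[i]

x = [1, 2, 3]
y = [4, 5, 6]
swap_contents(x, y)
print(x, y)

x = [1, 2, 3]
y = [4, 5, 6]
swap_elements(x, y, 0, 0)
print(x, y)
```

Key concept: parameter rebinding vs mutation.
Step by step:
`x = [1, 2, 3]` → x = [1, 2, 3]
`y = [4, 5, 6]` → y = [4, 5, 6]
`swap_contents(x, y)` → no visible change to tracked variables
`print(x, y)` → prints [1, 2, 3] [4, 5, 6]
`x = [1, 2, 3]` → x = [1, 2, 3]
`y = [4, 5, 6]` → y = [4, 5, 6]
`swap_elements(x, y, 0, 0)` → x = [4, 2, 3]; y = [1, 5, 6]
`print(x, y)` → prints [4, 2, 3] [1, 5, 6]

Answer:
[1, 2, 3] [4, 5, 6]
[4, 2, 3] [1, 5, 6]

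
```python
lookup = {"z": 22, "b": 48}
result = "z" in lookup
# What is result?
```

Trace:
`lookup = {"z": 22, "b": 48}` → lookup = {'z': 22, 'b': 48}
`result = "z" in lookup` → result = True
So result = True

Answer: True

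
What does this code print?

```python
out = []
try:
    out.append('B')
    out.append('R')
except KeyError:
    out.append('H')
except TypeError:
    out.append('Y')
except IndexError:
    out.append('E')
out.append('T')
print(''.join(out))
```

Execution trace: 'B' (try body) → 'R' (try body, no exception) → 'T' (after the try/except). Output: BRT

Answer: BRT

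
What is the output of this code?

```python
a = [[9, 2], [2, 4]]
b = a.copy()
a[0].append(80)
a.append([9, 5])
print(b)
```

Key concept: shallow copy with nested lists.
Step by step:
`a = [[9, 2], [2, 4]]` → a = [[9, 2], [2, 4]]
`b = a.copy()` → b = [[9, 2], [2, 4]]
`a[0].append(80)` → a = [[9, 2, 80], [2, 4]]; b = [[9, 2, 80], [2, 4]]
`a.append([9, 5])` → a = [[9, 2, 80], [2, 4], [9, 5]]
`print(b)` → prints [[9, 2, 80], [2, 4]]

Answer: [[9, 2, 80], [2, 4]]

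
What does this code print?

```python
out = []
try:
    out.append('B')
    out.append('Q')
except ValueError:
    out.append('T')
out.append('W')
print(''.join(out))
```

Execution trace: 'B' (try body) → 'Q' (try body, no exception) → 'W' (after the try/except). Output: BQW

Answer: BQW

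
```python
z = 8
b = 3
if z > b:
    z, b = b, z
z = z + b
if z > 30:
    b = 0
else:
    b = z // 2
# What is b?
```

Trace:
`z = 8` → z = 8
`b = 3` → b = 3
`if z > b: ...` → z > b is True → z = 3; b = 8
`z = z + b` → z = 11
`if z > 30: ...` → z > 30 is False, take else branch → b = 5
So b = 5

Answer: 5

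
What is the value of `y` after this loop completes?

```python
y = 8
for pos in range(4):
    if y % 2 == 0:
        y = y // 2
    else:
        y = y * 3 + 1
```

Collatz-style transformation from 8
`y` takes the values: 8 → 4 → 2 → 1 → 4

Answer: 4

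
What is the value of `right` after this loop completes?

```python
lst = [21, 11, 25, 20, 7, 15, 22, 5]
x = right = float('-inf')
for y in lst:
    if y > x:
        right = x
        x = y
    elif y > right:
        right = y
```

Second largest (with repeats) in [21, 11, 25, 20, 7, 15, 22, 5]
`right` takes the values: -inf → 11 → 21 → 22

Answer: 22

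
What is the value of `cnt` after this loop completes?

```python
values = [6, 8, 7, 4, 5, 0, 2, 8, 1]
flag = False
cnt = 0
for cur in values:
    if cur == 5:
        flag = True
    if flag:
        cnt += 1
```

Count elements after first 5 in [6, 8, 7, 4, 5, 0, 2, 8, 1]
`cnt` takes the values: 0 → 1 → 2 → 3 → 4 → 5

Answer: 5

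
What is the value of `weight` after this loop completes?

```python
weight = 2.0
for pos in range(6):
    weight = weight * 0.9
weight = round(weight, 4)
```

Exponential decay: 2.0 * 0.9^6
`weight` takes the values: 2.0 → 1.8 → 1.62 → 1.458 → 1.3122 → 1.18098 → 1.062882 → 1.0629

Answer: 1.0629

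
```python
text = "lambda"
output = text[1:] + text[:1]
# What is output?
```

Trace:
`text = "lambda"` → text = 'lambda'
`output = text[1:] + text[:1]` → output = 'ambdal'
So output = 'ambdal'

Answer: 'ambdal'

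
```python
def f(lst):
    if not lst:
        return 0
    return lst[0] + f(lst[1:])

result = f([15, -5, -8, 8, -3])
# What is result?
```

15 + (-5) + (-8) + 8 + (-3) + 0 = 7

Answer: 7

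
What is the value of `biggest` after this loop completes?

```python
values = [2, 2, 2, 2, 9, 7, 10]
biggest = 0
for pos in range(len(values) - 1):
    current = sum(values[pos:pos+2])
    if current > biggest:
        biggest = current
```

Max sum of 2-element window in [2, 2, 2, 2, 9, 7, 10]
`biggest` takes the values: 0 → 4 → 11 → 16 → 17

Answer: 17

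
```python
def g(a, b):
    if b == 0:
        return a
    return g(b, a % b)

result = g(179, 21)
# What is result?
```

g(179, 21) -> g(21, 11) -> g(11, 10) -> g(10, 1) -> g(1, 0) -> 1

Answer: 1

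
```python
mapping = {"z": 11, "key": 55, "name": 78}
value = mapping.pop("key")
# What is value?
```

Trace:
`mapping = {"z": 11, "key": 55, "name": 78}` → mapping = {'z': 11, 'key': 55, 'name': 78}
`value = mapping.pop("key")` → mapping = {'z': 11, 'name': 78}; value = 55
So value = 55

Answer: 55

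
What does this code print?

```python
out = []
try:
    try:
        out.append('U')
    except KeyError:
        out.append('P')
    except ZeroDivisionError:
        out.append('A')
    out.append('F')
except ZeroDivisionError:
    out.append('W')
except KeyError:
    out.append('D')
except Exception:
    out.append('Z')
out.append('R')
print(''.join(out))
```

Execution trace: 'U' (inner try body, no exception) → 'F' (try body, no exception) → 'R' (after the try/except). Output: UFR

Answer: UFR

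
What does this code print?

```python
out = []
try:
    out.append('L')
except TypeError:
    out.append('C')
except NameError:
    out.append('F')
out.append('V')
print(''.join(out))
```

Execution trace: 'L' (try body, no exception) → 'V' (after the try/except). Output: LV

Answer: LV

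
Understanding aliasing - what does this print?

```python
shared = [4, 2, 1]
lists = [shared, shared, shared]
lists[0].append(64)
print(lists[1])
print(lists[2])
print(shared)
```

Key concept: list of same reference.
Step by step:
`shared = [4, 2, 1]` → shared = [4, 2, 1]
`lists = [shared, shared, shared]` → lists = [[4, 2, 1], [4, 2, 1], [4, 2, 1]]
`lists[0].append(64)` → shared = [4, 2, 1, 64]; lists = [[4, 2, 1, 64], [4, 2, 1, 64], [4, 2, 1, 64]]
`print(lists[1])` → prints [4, 2, 1, 64]
`print(lists[2])` → prints [4, 2, 1, 64]
`print(shared)` → prints [4, 2, 1, 64]

Answer:
[4, 2, 1, 64]
[4, 2, 1, 64]
[4, 2, 1, 64]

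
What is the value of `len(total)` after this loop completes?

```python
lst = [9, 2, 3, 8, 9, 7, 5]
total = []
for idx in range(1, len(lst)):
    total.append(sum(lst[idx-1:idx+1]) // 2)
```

Number of 2-element averages
`total` takes the values: [] → [5] → [5, 2] → [5, 2, 5] → [5, 2, 5, 8] → [5, 2, 5, 8, 8] → [5, 2, 5, 8, 8, 6]
So `len(total)` = 6

Answer: 6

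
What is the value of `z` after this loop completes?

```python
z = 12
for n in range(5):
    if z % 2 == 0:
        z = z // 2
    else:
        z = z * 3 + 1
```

Collatz-style transformation from 12
`z` takes the values: 12 → 6 → 3 → 10 → 5 → 16

Answer: 16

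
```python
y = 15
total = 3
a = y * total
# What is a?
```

Trace:
`y = 15` → y = 15
`total = 3` → total = 3
`a = y * total` → a = 45
So a = 45

Answer: 45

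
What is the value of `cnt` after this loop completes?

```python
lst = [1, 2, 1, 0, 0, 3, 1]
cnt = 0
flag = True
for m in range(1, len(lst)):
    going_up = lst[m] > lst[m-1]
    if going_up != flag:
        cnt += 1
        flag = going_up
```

Count direction changes in [1, 2, 1, 0, 0, 3, 1]
`cnt` takes the values: 0 → 1 → 2 → 3

Answer: 3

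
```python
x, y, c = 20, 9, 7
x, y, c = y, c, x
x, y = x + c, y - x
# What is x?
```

Trace:
`x, y, c = 20, 9, 7` → x = 20; y = 9; c = 7
`x, y, c = y, c, x` → x = 9; y = 7; c = 20
`x, y = x + c, y - x` → x = 29; y = -2
So x = 29

Answer: 29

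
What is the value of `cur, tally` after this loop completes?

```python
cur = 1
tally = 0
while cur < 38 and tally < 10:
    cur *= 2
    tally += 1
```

Double until >= 38 or 10 iterations
`cur, tally` takes the values: (1, 0) → (2, 0) → (2, 1) → (4, 1) → (4, 2) → (8, 2) → (8, 3) → (16, 3) → (16, 4) → (32, 4) → (32, 5) → (64, 5) → (64, 6)

Answer: 64, 6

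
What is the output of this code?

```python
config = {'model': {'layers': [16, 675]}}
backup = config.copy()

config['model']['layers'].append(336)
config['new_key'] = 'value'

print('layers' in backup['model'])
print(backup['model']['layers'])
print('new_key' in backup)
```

Key concept: shallow copy gotcha with nested dict.
Step by step:
`config = {'model': {'layers': [16, 675]}}` → config = {'model': {'layers': [16, 675]}}
`backup = config.copy()` → backup = {'model': {'layers': [16, 675]}}
`config['model']['layers'].append(336)` → config = {'model': {'layers': [16, 675, 336]}}; backup = {'model': {'layers': [16, 675, 336]}}
`config['new_key'] = 'value'` → config = {'model': {'layers': [16, 675, 336]}, 'new_key': 'value'}
`print('layers' in backup['model'])` → prints True
`print(backup['model']['layers'])` → prints [16, 675, 336]
`print('new_key' in backup)` → prints False

Answer:
True
[16, 675, 336]
False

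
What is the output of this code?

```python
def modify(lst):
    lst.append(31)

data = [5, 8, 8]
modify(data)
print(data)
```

Key concept: function modifies passed list.
Step by step:
`data = [5, 8, 8]` → data = [5, 8, 8]
`modify(data)` → data = [5, 8, 8, 31]
`print(data)` → prints [5, 8, 8, 31]

Answer: [5, 8, 8, 31]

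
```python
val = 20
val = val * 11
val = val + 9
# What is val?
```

Trace:
`val = 20` → val = 20
`val = val * 11` → val = 220
`val = val + 9` → val = 229
So val = 229

Answer: 229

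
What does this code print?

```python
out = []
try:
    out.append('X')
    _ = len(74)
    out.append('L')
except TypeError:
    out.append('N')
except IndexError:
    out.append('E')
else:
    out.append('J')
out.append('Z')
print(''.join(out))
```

Execution trace: 'X' (try body) → 'N' (except TypeError) → 'Z' (after the try/except). Output: XNZ

Answer: XNZ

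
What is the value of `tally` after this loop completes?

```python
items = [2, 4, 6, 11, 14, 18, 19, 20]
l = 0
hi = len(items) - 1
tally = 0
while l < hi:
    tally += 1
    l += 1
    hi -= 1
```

Iterations until pointers meet (list length 8)
`tally` takes the values: 0 → 1 → 2 → 3 → 4

Answer: 4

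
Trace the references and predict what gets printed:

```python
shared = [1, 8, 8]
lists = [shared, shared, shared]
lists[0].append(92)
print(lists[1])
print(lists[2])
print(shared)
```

Key concept: list of same reference.
Step by step:
`shared = [1, 8, 8]` → shared = [1, 8, 8]
`lists = [shared, shared, shared]` → lists = [[1, 8, 8], [1, 8, 8], [1, 8, 8]]
`lists[0].append(92)` → shared = [1, 8, 8, 92]; lists = [[1, 8, 8, 92], [1, 8, 8, 92], [1, 8, 8, 92]]
`print(lists[1])` → prints [1, 8, 8, 92]
`print(lists[2])` → prints [1, 8, 8, 92]
`print(shared)` → prints [1, 8, 8, 92]

Answer:
[1, 8, 8, 92]
[1, 8, 8, 92]
[1, 8, 8, 92]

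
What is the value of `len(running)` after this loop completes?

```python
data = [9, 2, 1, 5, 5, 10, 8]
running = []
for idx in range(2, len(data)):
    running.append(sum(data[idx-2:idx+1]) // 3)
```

Number of 3-element averages
`running` takes the values: [] → [4] → [4, 2] → [4, 2, 3] → [4, 2, 3, 6] → [4, 2, 3, 6, 7]
So `len(running)` = 5

Answer: 5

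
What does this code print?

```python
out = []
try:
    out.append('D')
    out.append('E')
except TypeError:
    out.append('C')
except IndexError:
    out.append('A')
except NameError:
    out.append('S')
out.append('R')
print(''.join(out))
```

Execution trace: 'D' (try body) → 'E' (try body, no exception) → 'R' (after the try/except). Output: DER

Answer: DER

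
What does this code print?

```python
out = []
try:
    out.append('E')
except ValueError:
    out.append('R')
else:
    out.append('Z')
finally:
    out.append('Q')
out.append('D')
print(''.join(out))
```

Execution trace: 'E' (try body, no exception) → 'Z' (else) → 'Q' (finally) → 'D' (after the try/except). Output: EZQD

Answer: EZQD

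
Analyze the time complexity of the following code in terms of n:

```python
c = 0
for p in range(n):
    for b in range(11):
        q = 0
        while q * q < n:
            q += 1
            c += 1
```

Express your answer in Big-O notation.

Each loop level contributes: n × 1 × √n. Multiplying the contributions gives O(n√n).

Answer: O(n√n)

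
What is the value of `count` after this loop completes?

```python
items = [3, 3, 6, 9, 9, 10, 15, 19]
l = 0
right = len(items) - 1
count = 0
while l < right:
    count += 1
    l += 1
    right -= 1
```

Iterations until pointers meet (list length 8)
`count` takes the values: 0 → 1 → 2 → 3 → 4

Answer: 4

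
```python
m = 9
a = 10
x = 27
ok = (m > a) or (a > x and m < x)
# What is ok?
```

Trace:
`m = 9` → m = 9
`a = 10` → a = 10
`x = 27` → x = 27
`ok = (m > a) or (a > x and m < x)` → ok = False
So ok = False

Answer: False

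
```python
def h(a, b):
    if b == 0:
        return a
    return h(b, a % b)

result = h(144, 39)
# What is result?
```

h(144, 39) -> h(39, 27) -> h(27, 12) -> h(12, 3) -> h(3, 0) -> 3

Answer: 3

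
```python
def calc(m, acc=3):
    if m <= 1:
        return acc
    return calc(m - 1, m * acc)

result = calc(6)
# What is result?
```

Accumulator trace (n, acc): (6, 3) -> (5, 18) -> (4, 90) -> (3, 360) -> (2, 1080) -> (1, 2160) -> return 2160

Answer: 2160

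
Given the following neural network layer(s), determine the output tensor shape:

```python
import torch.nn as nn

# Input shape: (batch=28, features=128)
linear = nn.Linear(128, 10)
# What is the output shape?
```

Input: (28, 128) -> Output: (28, 10)

Answer: (28, 10)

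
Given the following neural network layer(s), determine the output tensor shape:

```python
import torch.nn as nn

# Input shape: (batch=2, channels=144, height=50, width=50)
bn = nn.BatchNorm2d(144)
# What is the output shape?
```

Input: (2, 144, 50, 50) -> Output: (2, 144, 50, 50)

Answer: (2, 144, 50, 50)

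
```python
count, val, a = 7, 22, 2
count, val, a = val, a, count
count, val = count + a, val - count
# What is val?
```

Trace:
`count, val, a = 7, 22, 2` → count = 7; val = 22; a = 2
`count, val, a = val, a, count` → count = 22; val = 2; a = 7
`count, val = count + a, val - count` → count = 29; val = -20
So val = -20

Answer: -20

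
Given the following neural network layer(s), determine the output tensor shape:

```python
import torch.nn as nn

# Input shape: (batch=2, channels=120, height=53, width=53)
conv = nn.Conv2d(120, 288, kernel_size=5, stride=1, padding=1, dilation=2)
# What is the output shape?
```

Input: (2, 120, 53, 53) -> Output: (2, 288, 47, 47)

Answer: (2, 288, 47, 47)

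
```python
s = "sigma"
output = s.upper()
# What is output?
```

Trace:
`s = "sigma"` → s = 'sigma'
`output = s.upper()` → output = 'SIGMA'
So output = 'SIGMA'

Answer: 'SIGMA'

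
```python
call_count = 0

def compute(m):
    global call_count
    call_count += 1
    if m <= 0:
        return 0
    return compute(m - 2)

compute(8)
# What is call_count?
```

Linear recursion stepping by 2: 5 calls from m=8 down to ≤0.

Answer: 5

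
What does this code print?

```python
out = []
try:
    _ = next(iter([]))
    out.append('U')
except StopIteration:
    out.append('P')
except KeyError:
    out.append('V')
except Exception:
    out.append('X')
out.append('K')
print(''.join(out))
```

Execution trace: 'P' (except StopIteration) → 'K' (after the try/except). Output: PK

Answer: PK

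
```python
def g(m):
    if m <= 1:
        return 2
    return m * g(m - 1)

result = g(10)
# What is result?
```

g(10) = 10 * 9 * 8 * 7 * 6 * 5 * 4 * 3 * 2 * 2 = 7257600

Answer: 7257600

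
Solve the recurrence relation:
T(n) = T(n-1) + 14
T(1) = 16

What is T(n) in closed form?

Unrolling: T(n) = T(1) + 14·(n-1) = 16 + 14(n-1) = 14n + 2.

Answer: T(n) = 14n + 2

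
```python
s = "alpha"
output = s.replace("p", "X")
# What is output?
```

Trace:
`s = "alpha"` → s = 'alpha'
`output = s.replace("p", "X")` → output = 'alXha'
So output = 'alXha'

Answer: 'alXha'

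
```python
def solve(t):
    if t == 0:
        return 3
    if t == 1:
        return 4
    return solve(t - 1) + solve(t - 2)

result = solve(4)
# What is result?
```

Build up from base cases: solve(0)=3, solve(1)=4, solve(2)=7, solve(3)=11, solve(4)=18

Answer: 18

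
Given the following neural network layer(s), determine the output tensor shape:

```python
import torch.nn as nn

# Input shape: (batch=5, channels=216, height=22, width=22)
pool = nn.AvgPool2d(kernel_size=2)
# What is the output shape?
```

Input: (5, 216, 22, 22) -> Output: (5, 216, 11, 11)

Answer: (5, 216, 11, 11)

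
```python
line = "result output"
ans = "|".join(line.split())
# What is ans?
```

Trace:
`line = "result output"` → line = 'result output'
`ans = "|".join(line.split())` → ans = 'result|output'
So ans = 'result|output'

Answer: 'result|output'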